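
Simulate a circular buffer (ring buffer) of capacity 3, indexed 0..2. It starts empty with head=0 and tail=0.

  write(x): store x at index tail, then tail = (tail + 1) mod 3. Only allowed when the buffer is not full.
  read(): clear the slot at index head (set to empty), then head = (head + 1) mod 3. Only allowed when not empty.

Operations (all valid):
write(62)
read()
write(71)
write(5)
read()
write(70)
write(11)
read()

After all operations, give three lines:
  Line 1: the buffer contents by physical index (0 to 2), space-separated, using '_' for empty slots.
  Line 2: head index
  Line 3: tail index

Answer: 70 11 _
0
2

Derivation:
write(62): buf=[62 _ _], head=0, tail=1, size=1
read(): buf=[_ _ _], head=1, tail=1, size=0
write(71): buf=[_ 71 _], head=1, tail=2, size=1
write(5): buf=[_ 71 5], head=1, tail=0, size=2
read(): buf=[_ _ 5], head=2, tail=0, size=1
write(70): buf=[70 _ 5], head=2, tail=1, size=2
write(11): buf=[70 11 5], head=2, tail=2, size=3
read(): buf=[70 11 _], head=0, tail=2, size=2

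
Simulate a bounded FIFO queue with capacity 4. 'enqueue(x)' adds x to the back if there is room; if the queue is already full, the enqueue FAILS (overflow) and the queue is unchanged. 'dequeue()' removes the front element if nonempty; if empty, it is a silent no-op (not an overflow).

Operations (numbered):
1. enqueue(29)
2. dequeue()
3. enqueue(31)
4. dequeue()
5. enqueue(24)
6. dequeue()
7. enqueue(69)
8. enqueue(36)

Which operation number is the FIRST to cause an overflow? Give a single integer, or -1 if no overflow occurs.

1. enqueue(29): size=1
2. dequeue(): size=0
3. enqueue(31): size=1
4. dequeue(): size=0
5. enqueue(24): size=1
6. dequeue(): size=0
7. enqueue(69): size=1
8. enqueue(36): size=2

Answer: -1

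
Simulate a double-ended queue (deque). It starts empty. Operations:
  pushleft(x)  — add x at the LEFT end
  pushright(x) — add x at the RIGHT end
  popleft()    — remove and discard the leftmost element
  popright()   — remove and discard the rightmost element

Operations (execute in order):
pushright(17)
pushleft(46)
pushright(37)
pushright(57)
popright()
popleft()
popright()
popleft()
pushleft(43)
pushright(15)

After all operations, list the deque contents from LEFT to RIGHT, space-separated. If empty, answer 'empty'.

pushright(17): [17]
pushleft(46): [46, 17]
pushright(37): [46, 17, 37]
pushright(57): [46, 17, 37, 57]
popright(): [46, 17, 37]
popleft(): [17, 37]
popright(): [17]
popleft(): []
pushleft(43): [43]
pushright(15): [43, 15]

Answer: 43 15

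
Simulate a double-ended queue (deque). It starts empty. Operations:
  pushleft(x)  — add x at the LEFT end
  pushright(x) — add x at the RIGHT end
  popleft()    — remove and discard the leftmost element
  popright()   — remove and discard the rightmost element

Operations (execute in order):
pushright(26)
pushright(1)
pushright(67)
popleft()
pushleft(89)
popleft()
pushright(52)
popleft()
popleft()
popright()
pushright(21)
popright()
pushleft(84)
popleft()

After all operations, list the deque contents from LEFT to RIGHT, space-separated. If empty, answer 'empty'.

Answer: empty

Derivation:
pushright(26): [26]
pushright(1): [26, 1]
pushright(67): [26, 1, 67]
popleft(): [1, 67]
pushleft(89): [89, 1, 67]
popleft(): [1, 67]
pushright(52): [1, 67, 52]
popleft(): [67, 52]
popleft(): [52]
popright(): []
pushright(21): [21]
popright(): []
pushleft(84): [84]
popleft(): []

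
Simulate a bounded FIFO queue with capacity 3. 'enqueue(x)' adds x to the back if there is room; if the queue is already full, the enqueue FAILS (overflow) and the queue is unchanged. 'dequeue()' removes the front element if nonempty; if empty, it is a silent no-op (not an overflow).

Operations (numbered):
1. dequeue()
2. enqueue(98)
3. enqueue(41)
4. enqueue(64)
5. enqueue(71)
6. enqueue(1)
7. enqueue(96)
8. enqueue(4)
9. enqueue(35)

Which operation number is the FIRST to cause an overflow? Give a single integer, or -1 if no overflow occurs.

1. dequeue(): empty, no-op, size=0
2. enqueue(98): size=1
3. enqueue(41): size=2
4. enqueue(64): size=3
5. enqueue(71): size=3=cap → OVERFLOW (fail)
6. enqueue(1): size=3=cap → OVERFLOW (fail)
7. enqueue(96): size=3=cap → OVERFLOW (fail)
8. enqueue(4): size=3=cap → OVERFLOW (fail)
9. enqueue(35): size=3=cap → OVERFLOW (fail)

Answer: 5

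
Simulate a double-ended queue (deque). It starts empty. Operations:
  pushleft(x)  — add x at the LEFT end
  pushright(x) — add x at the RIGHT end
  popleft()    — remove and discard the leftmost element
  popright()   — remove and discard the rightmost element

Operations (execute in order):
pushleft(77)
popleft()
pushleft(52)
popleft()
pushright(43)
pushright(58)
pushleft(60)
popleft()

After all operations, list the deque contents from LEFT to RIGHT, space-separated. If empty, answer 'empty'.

Answer: 43 58

Derivation:
pushleft(77): [77]
popleft(): []
pushleft(52): [52]
popleft(): []
pushright(43): [43]
pushright(58): [43, 58]
pushleft(60): [60, 43, 58]
popleft(): [43, 58]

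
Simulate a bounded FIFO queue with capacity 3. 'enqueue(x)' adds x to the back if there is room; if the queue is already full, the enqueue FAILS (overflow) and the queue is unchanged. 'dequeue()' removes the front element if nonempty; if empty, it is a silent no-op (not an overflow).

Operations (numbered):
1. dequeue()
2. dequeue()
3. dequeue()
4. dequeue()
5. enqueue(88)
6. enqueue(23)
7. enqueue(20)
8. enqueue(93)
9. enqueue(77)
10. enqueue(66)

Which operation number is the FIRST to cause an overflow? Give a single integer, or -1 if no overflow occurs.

1. dequeue(): empty, no-op, size=0
2. dequeue(): empty, no-op, size=0
3. dequeue(): empty, no-op, size=0
4. dequeue(): empty, no-op, size=0
5. enqueue(88): size=1
6. enqueue(23): size=2
7. enqueue(20): size=3
8. enqueue(93): size=3=cap → OVERFLOW (fail)
9. enqueue(77): size=3=cap → OVERFLOW (fail)
10. enqueue(66): size=3=cap → OVERFLOW (fail)

Answer: 8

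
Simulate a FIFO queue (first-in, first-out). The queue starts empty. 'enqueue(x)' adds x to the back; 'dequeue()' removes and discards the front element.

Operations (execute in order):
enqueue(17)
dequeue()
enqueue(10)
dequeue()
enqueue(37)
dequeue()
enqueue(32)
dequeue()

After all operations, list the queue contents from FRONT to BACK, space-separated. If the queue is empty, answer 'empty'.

Answer: empty

Derivation:
enqueue(17): [17]
dequeue(): []
enqueue(10): [10]
dequeue(): []
enqueue(37): [37]
dequeue(): []
enqueue(32): [32]
dequeue(): []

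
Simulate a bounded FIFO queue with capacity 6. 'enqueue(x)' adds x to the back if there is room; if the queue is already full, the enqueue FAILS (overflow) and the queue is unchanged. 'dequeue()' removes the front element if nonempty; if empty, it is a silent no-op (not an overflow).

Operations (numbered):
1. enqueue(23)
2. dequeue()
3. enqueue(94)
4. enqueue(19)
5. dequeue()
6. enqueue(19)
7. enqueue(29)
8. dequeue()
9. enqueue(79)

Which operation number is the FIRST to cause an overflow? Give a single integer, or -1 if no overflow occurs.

Answer: -1

Derivation:
1. enqueue(23): size=1
2. dequeue(): size=0
3. enqueue(94): size=1
4. enqueue(19): size=2
5. dequeue(): size=1
6. enqueue(19): size=2
7. enqueue(29): size=3
8. dequeue(): size=2
9. enqueue(79): size=3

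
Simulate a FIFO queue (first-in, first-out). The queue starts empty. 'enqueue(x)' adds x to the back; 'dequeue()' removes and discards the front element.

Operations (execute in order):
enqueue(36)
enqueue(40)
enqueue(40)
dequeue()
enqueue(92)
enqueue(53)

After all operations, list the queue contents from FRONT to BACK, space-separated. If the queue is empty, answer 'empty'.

enqueue(36): [36]
enqueue(40): [36, 40]
enqueue(40): [36, 40, 40]
dequeue(): [40, 40]
enqueue(92): [40, 40, 92]
enqueue(53): [40, 40, 92, 53]

Answer: 40 40 92 53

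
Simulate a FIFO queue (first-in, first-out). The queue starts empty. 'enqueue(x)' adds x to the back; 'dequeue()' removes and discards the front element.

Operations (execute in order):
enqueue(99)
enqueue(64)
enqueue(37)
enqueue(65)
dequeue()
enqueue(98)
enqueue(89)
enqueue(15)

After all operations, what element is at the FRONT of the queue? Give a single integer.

enqueue(99): queue = [99]
enqueue(64): queue = [99, 64]
enqueue(37): queue = [99, 64, 37]
enqueue(65): queue = [99, 64, 37, 65]
dequeue(): queue = [64, 37, 65]
enqueue(98): queue = [64, 37, 65, 98]
enqueue(89): queue = [64, 37, 65, 98, 89]
enqueue(15): queue = [64, 37, 65, 98, 89, 15]

Answer: 64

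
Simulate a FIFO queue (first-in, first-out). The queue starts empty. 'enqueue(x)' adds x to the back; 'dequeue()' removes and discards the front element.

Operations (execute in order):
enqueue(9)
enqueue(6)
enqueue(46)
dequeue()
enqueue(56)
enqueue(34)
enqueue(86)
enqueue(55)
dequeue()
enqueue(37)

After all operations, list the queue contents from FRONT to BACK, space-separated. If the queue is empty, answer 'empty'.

enqueue(9): [9]
enqueue(6): [9, 6]
enqueue(46): [9, 6, 46]
dequeue(): [6, 46]
enqueue(56): [6, 46, 56]
enqueue(34): [6, 46, 56, 34]
enqueue(86): [6, 46, 56, 34, 86]
enqueue(55): [6, 46, 56, 34, 86, 55]
dequeue(): [46, 56, 34, 86, 55]
enqueue(37): [46, 56, 34, 86, 55, 37]

Answer: 46 56 34 86 55 37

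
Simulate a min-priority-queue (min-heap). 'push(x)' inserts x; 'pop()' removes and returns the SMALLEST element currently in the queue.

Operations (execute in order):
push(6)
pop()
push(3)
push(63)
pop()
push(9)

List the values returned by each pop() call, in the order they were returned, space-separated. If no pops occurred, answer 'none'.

Answer: 6 3

Derivation:
push(6): heap contents = [6]
pop() → 6: heap contents = []
push(3): heap contents = [3]
push(63): heap contents = [3, 63]
pop() → 3: heap contents = [63]
push(9): heap contents = [9, 63]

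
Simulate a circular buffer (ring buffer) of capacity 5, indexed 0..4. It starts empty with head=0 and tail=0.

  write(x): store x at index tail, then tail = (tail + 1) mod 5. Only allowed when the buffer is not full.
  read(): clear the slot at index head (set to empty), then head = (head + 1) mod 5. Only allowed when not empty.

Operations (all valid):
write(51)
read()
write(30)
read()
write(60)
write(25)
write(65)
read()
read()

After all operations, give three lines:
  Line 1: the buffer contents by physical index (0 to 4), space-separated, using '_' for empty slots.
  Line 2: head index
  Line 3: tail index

Answer: _ _ _ _ 65
4
0

Derivation:
write(51): buf=[51 _ _ _ _], head=0, tail=1, size=1
read(): buf=[_ _ _ _ _], head=1, tail=1, size=0
write(30): buf=[_ 30 _ _ _], head=1, tail=2, size=1
read(): buf=[_ _ _ _ _], head=2, tail=2, size=0
write(60): buf=[_ _ 60 _ _], head=2, tail=3, size=1
write(25): buf=[_ _ 60 25 _], head=2, tail=4, size=2
write(65): buf=[_ _ 60 25 65], head=2, tail=0, size=3
read(): buf=[_ _ _ 25 65], head=3, tail=0, size=2
read(): buf=[_ _ _ _ 65], head=4, tail=0, size=1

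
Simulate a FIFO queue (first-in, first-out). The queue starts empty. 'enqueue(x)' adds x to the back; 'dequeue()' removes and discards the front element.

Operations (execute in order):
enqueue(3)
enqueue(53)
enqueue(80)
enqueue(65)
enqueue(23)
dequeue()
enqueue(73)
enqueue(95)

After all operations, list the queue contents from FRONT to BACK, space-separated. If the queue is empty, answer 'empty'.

enqueue(3): [3]
enqueue(53): [3, 53]
enqueue(80): [3, 53, 80]
enqueue(65): [3, 53, 80, 65]
enqueue(23): [3, 53, 80, 65, 23]
dequeue(): [53, 80, 65, 23]
enqueue(73): [53, 80, 65, 23, 73]
enqueue(95): [53, 80, 65, 23, 73, 95]

Answer: 53 80 65 23 73 95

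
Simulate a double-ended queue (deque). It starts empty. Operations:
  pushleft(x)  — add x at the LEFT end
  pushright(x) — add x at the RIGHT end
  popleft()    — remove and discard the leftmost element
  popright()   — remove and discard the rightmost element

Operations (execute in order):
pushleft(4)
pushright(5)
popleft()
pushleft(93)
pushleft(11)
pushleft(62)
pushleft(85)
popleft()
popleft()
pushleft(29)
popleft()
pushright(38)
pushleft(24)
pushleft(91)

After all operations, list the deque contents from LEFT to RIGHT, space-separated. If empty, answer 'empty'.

Answer: 91 24 11 93 5 38

Derivation:
pushleft(4): [4]
pushright(5): [4, 5]
popleft(): [5]
pushleft(93): [93, 5]
pushleft(11): [11, 93, 5]
pushleft(62): [62, 11, 93, 5]
pushleft(85): [85, 62, 11, 93, 5]
popleft(): [62, 11, 93, 5]
popleft(): [11, 93, 5]
pushleft(29): [29, 11, 93, 5]
popleft(): [11, 93, 5]
pushright(38): [11, 93, 5, 38]
pushleft(24): [24, 11, 93, 5, 38]
pushleft(91): [91, 24, 11, 93, 5, 38]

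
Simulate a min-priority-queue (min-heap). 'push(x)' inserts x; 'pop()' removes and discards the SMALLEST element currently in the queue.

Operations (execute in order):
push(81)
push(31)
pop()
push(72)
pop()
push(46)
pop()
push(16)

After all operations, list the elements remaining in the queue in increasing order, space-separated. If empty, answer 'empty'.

push(81): heap contents = [81]
push(31): heap contents = [31, 81]
pop() → 31: heap contents = [81]
push(72): heap contents = [72, 81]
pop() → 72: heap contents = [81]
push(46): heap contents = [46, 81]
pop() → 46: heap contents = [81]
push(16): heap contents = [16, 81]

Answer: 16 81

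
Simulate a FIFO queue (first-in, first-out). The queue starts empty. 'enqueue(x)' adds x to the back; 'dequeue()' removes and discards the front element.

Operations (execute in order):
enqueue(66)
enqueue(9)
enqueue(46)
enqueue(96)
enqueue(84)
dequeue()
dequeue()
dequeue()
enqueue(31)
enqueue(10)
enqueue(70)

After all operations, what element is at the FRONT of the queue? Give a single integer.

enqueue(66): queue = [66]
enqueue(9): queue = [66, 9]
enqueue(46): queue = [66, 9, 46]
enqueue(96): queue = [66, 9, 46, 96]
enqueue(84): queue = [66, 9, 46, 96, 84]
dequeue(): queue = [9, 46, 96, 84]
dequeue(): queue = [46, 96, 84]
dequeue(): queue = [96, 84]
enqueue(31): queue = [96, 84, 31]
enqueue(10): queue = [96, 84, 31, 10]
enqueue(70): queue = [96, 84, 31, 10, 70]

Answer: 96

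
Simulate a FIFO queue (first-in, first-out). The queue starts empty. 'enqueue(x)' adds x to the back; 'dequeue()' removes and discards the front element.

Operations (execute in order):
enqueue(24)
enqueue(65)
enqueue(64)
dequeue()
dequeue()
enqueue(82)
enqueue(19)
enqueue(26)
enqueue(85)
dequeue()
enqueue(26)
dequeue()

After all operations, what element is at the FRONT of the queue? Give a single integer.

Answer: 19

Derivation:
enqueue(24): queue = [24]
enqueue(65): queue = [24, 65]
enqueue(64): queue = [24, 65, 64]
dequeue(): queue = [65, 64]
dequeue(): queue = [64]
enqueue(82): queue = [64, 82]
enqueue(19): queue = [64, 82, 19]
enqueue(26): queue = [64, 82, 19, 26]
enqueue(85): queue = [64, 82, 19, 26, 85]
dequeue(): queue = [82, 19, 26, 85]
enqueue(26): queue = [82, 19, 26, 85, 26]
dequeue(): queue = [19, 26, 85, 26]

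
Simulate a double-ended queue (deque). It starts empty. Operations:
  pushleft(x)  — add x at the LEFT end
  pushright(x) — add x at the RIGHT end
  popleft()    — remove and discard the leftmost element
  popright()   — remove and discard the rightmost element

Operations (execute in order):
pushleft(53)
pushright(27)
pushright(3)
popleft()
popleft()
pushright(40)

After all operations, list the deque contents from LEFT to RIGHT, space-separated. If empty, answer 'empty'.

Answer: 3 40

Derivation:
pushleft(53): [53]
pushright(27): [53, 27]
pushright(3): [53, 27, 3]
popleft(): [27, 3]
popleft(): [3]
pushright(40): [3, 40]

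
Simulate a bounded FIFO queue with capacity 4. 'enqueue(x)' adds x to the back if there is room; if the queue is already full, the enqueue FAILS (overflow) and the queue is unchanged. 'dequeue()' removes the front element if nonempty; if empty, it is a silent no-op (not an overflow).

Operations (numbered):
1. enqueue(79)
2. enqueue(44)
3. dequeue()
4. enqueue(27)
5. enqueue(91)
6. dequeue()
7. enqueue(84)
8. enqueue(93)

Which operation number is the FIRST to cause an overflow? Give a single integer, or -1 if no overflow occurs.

Answer: -1

Derivation:
1. enqueue(79): size=1
2. enqueue(44): size=2
3. dequeue(): size=1
4. enqueue(27): size=2
5. enqueue(91): size=3
6. dequeue(): size=2
7. enqueue(84): size=3
8. enqueue(93): size=4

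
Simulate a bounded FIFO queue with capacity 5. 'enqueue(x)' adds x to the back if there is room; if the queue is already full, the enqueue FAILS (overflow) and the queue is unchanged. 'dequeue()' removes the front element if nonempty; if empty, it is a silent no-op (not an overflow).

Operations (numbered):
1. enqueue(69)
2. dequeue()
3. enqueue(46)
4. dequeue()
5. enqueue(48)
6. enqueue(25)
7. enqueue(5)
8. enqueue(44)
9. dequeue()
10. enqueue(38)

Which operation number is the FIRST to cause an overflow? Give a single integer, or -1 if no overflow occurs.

Answer: -1

Derivation:
1. enqueue(69): size=1
2. dequeue(): size=0
3. enqueue(46): size=1
4. dequeue(): size=0
5. enqueue(48): size=1
6. enqueue(25): size=2
7. enqueue(5): size=3
8. enqueue(44): size=4
9. dequeue(): size=3
10. enqueue(38): size=4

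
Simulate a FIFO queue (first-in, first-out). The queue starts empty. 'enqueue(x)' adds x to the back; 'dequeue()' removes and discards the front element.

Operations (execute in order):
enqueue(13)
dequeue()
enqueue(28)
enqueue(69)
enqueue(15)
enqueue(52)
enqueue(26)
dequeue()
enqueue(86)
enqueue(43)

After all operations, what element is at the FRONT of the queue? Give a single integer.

enqueue(13): queue = [13]
dequeue(): queue = []
enqueue(28): queue = [28]
enqueue(69): queue = [28, 69]
enqueue(15): queue = [28, 69, 15]
enqueue(52): queue = [28, 69, 15, 52]
enqueue(26): queue = [28, 69, 15, 52, 26]
dequeue(): queue = [69, 15, 52, 26]
enqueue(86): queue = [69, 15, 52, 26, 86]
enqueue(43): queue = [69, 15, 52, 26, 86, 43]

Answer: 69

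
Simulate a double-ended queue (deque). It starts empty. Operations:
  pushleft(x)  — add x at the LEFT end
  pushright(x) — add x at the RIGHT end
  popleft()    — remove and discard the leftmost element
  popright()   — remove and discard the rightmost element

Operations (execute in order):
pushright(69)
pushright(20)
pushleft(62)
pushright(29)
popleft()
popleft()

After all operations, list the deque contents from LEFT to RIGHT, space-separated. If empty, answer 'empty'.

pushright(69): [69]
pushright(20): [69, 20]
pushleft(62): [62, 69, 20]
pushright(29): [62, 69, 20, 29]
popleft(): [69, 20, 29]
popleft(): [20, 29]

Answer: 20 29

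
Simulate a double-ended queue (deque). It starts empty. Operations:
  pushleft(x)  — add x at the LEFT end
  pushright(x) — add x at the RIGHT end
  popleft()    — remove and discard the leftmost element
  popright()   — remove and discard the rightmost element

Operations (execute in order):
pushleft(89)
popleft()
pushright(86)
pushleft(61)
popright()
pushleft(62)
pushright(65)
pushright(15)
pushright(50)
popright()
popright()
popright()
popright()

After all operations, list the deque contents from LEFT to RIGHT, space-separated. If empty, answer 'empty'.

Answer: 62

Derivation:
pushleft(89): [89]
popleft(): []
pushright(86): [86]
pushleft(61): [61, 86]
popright(): [61]
pushleft(62): [62, 61]
pushright(65): [62, 61, 65]
pushright(15): [62, 61, 65, 15]
pushright(50): [62, 61, 65, 15, 50]
popright(): [62, 61, 65, 15]
popright(): [62, 61, 65]
popright(): [62, 61]
popright(): [62]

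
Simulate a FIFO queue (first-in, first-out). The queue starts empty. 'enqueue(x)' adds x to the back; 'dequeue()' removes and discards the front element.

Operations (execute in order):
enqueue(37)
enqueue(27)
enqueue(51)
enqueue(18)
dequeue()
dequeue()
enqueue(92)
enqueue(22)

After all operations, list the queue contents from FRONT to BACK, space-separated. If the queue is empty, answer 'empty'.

Answer: 51 18 92 22

Derivation:
enqueue(37): [37]
enqueue(27): [37, 27]
enqueue(51): [37, 27, 51]
enqueue(18): [37, 27, 51, 18]
dequeue(): [27, 51, 18]
dequeue(): [51, 18]
enqueue(92): [51, 18, 92]
enqueue(22): [51, 18, 92, 22]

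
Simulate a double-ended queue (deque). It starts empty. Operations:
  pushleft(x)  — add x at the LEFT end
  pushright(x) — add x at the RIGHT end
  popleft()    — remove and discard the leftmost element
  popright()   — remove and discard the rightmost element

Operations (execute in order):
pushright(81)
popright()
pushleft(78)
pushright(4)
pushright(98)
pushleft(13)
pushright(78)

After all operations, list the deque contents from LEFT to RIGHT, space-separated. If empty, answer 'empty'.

pushright(81): [81]
popright(): []
pushleft(78): [78]
pushright(4): [78, 4]
pushright(98): [78, 4, 98]
pushleft(13): [13, 78, 4, 98]
pushright(78): [13, 78, 4, 98, 78]

Answer: 13 78 4 98 78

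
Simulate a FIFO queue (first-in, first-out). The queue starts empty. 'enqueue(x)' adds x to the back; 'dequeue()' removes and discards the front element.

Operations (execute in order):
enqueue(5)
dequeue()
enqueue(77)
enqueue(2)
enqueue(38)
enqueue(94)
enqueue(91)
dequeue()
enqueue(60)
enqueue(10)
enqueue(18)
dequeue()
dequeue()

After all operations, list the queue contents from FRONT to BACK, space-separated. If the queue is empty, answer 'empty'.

Answer: 94 91 60 10 18

Derivation:
enqueue(5): [5]
dequeue(): []
enqueue(77): [77]
enqueue(2): [77, 2]
enqueue(38): [77, 2, 38]
enqueue(94): [77, 2, 38, 94]
enqueue(91): [77, 2, 38, 94, 91]
dequeue(): [2, 38, 94, 91]
enqueue(60): [2, 38, 94, 91, 60]
enqueue(10): [2, 38, 94, 91, 60, 10]
enqueue(18): [2, 38, 94, 91, 60, 10, 18]
dequeue(): [38, 94, 91, 60, 10, 18]
dequeue(): [94, 91, 60, 10, 18]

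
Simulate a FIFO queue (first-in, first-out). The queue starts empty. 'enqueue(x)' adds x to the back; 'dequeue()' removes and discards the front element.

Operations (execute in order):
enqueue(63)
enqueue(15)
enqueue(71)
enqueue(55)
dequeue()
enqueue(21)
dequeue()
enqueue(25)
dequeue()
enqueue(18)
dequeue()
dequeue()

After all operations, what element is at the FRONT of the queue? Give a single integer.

enqueue(63): queue = [63]
enqueue(15): queue = [63, 15]
enqueue(71): queue = [63, 15, 71]
enqueue(55): queue = [63, 15, 71, 55]
dequeue(): queue = [15, 71, 55]
enqueue(21): queue = [15, 71, 55, 21]
dequeue(): queue = [71, 55, 21]
enqueue(25): queue = [71, 55, 21, 25]
dequeue(): queue = [55, 21, 25]
enqueue(18): queue = [55, 21, 25, 18]
dequeue(): queue = [21, 25, 18]
dequeue(): queue = [25, 18]

Answer: 25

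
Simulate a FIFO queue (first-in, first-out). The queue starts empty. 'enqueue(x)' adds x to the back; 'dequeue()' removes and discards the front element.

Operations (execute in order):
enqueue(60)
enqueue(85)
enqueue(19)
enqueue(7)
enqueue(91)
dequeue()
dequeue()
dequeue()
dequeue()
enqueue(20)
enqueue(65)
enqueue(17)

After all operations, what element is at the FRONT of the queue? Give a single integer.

enqueue(60): queue = [60]
enqueue(85): queue = [60, 85]
enqueue(19): queue = [60, 85, 19]
enqueue(7): queue = [60, 85, 19, 7]
enqueue(91): queue = [60, 85, 19, 7, 91]
dequeue(): queue = [85, 19, 7, 91]
dequeue(): queue = [19, 7, 91]
dequeue(): queue = [7, 91]
dequeue(): queue = [91]
enqueue(20): queue = [91, 20]
enqueue(65): queue = [91, 20, 65]
enqueue(17): queue = [91, 20, 65, 17]

Answer: 91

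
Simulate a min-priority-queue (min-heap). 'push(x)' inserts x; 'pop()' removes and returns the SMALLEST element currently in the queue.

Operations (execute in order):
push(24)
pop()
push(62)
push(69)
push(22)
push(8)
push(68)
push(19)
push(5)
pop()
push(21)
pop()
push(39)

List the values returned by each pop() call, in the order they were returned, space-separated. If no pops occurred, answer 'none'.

push(24): heap contents = [24]
pop() → 24: heap contents = []
push(62): heap contents = [62]
push(69): heap contents = [62, 69]
push(22): heap contents = [22, 62, 69]
push(8): heap contents = [8, 22, 62, 69]
push(68): heap contents = [8, 22, 62, 68, 69]
push(19): heap contents = [8, 19, 22, 62, 68, 69]
push(5): heap contents = [5, 8, 19, 22, 62, 68, 69]
pop() → 5: heap contents = [8, 19, 22, 62, 68, 69]
push(21): heap contents = [8, 19, 21, 22, 62, 68, 69]
pop() → 8: heap contents = [19, 21, 22, 62, 68, 69]
push(39): heap contents = [19, 21, 22, 39, 62, 68, 69]

Answer: 24 5 8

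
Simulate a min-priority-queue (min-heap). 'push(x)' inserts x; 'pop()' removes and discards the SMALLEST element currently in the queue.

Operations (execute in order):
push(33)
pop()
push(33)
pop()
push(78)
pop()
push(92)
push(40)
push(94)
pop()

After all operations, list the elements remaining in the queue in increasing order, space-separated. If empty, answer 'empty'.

push(33): heap contents = [33]
pop() → 33: heap contents = []
push(33): heap contents = [33]
pop() → 33: heap contents = []
push(78): heap contents = [78]
pop() → 78: heap contents = []
push(92): heap contents = [92]
push(40): heap contents = [40, 92]
push(94): heap contents = [40, 92, 94]
pop() → 40: heap contents = [92, 94]

Answer: 92 94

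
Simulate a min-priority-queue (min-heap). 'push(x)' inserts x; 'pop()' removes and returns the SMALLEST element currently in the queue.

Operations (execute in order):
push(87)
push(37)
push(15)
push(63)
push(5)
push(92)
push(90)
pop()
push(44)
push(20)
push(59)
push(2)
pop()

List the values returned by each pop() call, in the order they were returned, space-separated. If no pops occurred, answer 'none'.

Answer: 5 2

Derivation:
push(87): heap contents = [87]
push(37): heap contents = [37, 87]
push(15): heap contents = [15, 37, 87]
push(63): heap contents = [15, 37, 63, 87]
push(5): heap contents = [5, 15, 37, 63, 87]
push(92): heap contents = [5, 15, 37, 63, 87, 92]
push(90): heap contents = [5, 15, 37, 63, 87, 90, 92]
pop() → 5: heap contents = [15, 37, 63, 87, 90, 92]
push(44): heap contents = [15, 37, 44, 63, 87, 90, 92]
push(20): heap contents = [15, 20, 37, 44, 63, 87, 90, 92]
push(59): heap contents = [15, 20, 37, 44, 59, 63, 87, 90, 92]
push(2): heap contents = [2, 15, 20, 37, 44, 59, 63, 87, 90, 92]
pop() → 2: heap contents = [15, 20, 37, 44, 59, 63, 87, 90, 92]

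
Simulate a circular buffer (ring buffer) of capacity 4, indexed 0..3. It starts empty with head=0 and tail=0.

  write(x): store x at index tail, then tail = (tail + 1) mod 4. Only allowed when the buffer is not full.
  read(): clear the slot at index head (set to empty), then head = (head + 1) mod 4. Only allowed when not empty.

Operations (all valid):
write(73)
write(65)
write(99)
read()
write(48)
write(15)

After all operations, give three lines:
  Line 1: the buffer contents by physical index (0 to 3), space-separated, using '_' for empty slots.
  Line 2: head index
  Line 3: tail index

write(73): buf=[73 _ _ _], head=0, tail=1, size=1
write(65): buf=[73 65 _ _], head=0, tail=2, size=2
write(99): buf=[73 65 99 _], head=0, tail=3, size=3
read(): buf=[_ 65 99 _], head=1, tail=3, size=2
write(48): buf=[_ 65 99 48], head=1, tail=0, size=3
write(15): buf=[15 65 99 48], head=1, tail=1, size=4

Answer: 15 65 99 48
1
1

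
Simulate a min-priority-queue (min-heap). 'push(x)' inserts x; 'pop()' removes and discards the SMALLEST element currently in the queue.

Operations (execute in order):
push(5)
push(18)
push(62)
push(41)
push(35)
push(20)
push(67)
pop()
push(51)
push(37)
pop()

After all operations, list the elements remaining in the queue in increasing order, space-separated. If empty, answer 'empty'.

Answer: 20 35 37 41 51 62 67

Derivation:
push(5): heap contents = [5]
push(18): heap contents = [5, 18]
push(62): heap contents = [5, 18, 62]
push(41): heap contents = [5, 18, 41, 62]
push(35): heap contents = [5, 18, 35, 41, 62]
push(20): heap contents = [5, 18, 20, 35, 41, 62]
push(67): heap contents = [5, 18, 20, 35, 41, 62, 67]
pop() → 5: heap contents = [18, 20, 35, 41, 62, 67]
push(51): heap contents = [18, 20, 35, 41, 51, 62, 67]
push(37): heap contents = [18, 20, 35, 37, 41, 51, 62, 67]
pop() → 18: heap contents = [20, 35, 37, 41, 51, 62, 67]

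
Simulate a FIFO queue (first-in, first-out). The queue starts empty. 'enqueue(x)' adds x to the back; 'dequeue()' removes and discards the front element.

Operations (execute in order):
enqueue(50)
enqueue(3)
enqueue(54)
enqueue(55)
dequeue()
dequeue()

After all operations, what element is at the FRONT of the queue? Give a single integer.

enqueue(50): queue = [50]
enqueue(3): queue = [50, 3]
enqueue(54): queue = [50, 3, 54]
enqueue(55): queue = [50, 3, 54, 55]
dequeue(): queue = [3, 54, 55]
dequeue(): queue = [54, 55]

Answer: 54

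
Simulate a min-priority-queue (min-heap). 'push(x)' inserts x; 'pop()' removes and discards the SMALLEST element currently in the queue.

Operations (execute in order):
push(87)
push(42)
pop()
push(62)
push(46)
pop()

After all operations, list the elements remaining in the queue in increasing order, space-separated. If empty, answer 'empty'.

Answer: 62 87

Derivation:
push(87): heap contents = [87]
push(42): heap contents = [42, 87]
pop() → 42: heap contents = [87]
push(62): heap contents = [62, 87]
push(46): heap contents = [46, 62, 87]
pop() → 46: heap contents = [62, 87]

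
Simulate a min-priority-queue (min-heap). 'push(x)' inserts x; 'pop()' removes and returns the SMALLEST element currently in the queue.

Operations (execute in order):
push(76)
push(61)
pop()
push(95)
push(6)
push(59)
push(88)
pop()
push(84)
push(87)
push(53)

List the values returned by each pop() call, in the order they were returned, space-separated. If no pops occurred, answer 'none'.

Answer: 61 6

Derivation:
push(76): heap contents = [76]
push(61): heap contents = [61, 76]
pop() → 61: heap contents = [76]
push(95): heap contents = [76, 95]
push(6): heap contents = [6, 76, 95]
push(59): heap contents = [6, 59, 76, 95]
push(88): heap contents = [6, 59, 76, 88, 95]
pop() → 6: heap contents = [59, 76, 88, 95]
push(84): heap contents = [59, 76, 84, 88, 95]
push(87): heap contents = [59, 76, 84, 87, 88, 95]
push(53): heap contents = [53, 59, 76, 84, 87, 88, 95]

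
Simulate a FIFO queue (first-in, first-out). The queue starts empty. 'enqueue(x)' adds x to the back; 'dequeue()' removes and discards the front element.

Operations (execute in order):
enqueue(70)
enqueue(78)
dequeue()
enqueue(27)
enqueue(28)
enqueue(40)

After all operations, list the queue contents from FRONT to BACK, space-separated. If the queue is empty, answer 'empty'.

enqueue(70): [70]
enqueue(78): [70, 78]
dequeue(): [78]
enqueue(27): [78, 27]
enqueue(28): [78, 27, 28]
enqueue(40): [78, 27, 28, 40]

Answer: 78 27 28 40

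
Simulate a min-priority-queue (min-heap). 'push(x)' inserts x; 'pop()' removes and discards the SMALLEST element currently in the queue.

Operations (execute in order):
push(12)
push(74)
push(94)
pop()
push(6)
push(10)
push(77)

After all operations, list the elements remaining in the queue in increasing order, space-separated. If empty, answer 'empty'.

push(12): heap contents = [12]
push(74): heap contents = [12, 74]
push(94): heap contents = [12, 74, 94]
pop() → 12: heap contents = [74, 94]
push(6): heap contents = [6, 74, 94]
push(10): heap contents = [6, 10, 74, 94]
push(77): heap contents = [6, 10, 74, 77, 94]

Answer: 6 10 74 77 94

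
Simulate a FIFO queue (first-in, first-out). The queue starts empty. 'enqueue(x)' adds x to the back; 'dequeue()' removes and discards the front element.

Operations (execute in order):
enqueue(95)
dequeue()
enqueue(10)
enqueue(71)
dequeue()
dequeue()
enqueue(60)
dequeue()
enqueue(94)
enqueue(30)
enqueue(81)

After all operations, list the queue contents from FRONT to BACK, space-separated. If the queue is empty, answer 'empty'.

Answer: 94 30 81

Derivation:
enqueue(95): [95]
dequeue(): []
enqueue(10): [10]
enqueue(71): [10, 71]
dequeue(): [71]
dequeue(): []
enqueue(60): [60]
dequeue(): []
enqueue(94): [94]
enqueue(30): [94, 30]
enqueue(81): [94, 30, 81]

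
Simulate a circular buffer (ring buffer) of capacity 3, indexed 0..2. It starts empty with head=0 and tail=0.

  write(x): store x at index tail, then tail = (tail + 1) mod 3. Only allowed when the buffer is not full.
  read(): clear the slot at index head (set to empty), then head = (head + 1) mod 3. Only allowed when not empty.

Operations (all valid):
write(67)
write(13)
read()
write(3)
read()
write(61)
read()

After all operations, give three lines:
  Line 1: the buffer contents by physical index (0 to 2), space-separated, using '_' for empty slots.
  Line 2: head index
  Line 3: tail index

write(67): buf=[67 _ _], head=0, tail=1, size=1
write(13): buf=[67 13 _], head=0, tail=2, size=2
read(): buf=[_ 13 _], head=1, tail=2, size=1
write(3): buf=[_ 13 3], head=1, tail=0, size=2
read(): buf=[_ _ 3], head=2, tail=0, size=1
write(61): buf=[61 _ 3], head=2, tail=1, size=2
read(): buf=[61 _ _], head=0, tail=1, size=1

Answer: 61 _ _
0
1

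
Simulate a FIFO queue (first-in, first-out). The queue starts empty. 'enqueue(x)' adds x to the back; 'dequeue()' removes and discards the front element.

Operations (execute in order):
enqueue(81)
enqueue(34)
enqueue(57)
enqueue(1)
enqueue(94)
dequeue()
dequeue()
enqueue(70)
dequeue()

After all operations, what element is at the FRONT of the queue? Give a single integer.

enqueue(81): queue = [81]
enqueue(34): queue = [81, 34]
enqueue(57): queue = [81, 34, 57]
enqueue(1): queue = [81, 34, 57, 1]
enqueue(94): queue = [81, 34, 57, 1, 94]
dequeue(): queue = [34, 57, 1, 94]
dequeue(): queue = [57, 1, 94]
enqueue(70): queue = [57, 1, 94, 70]
dequeue(): queue = [1, 94, 70]

Answer: 1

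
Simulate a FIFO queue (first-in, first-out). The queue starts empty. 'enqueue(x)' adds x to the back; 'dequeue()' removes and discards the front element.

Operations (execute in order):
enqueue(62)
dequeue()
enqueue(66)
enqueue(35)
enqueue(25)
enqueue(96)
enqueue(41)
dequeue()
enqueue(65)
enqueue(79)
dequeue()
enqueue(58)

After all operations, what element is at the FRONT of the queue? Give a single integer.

Answer: 25

Derivation:
enqueue(62): queue = [62]
dequeue(): queue = []
enqueue(66): queue = [66]
enqueue(35): queue = [66, 35]
enqueue(25): queue = [66, 35, 25]
enqueue(96): queue = [66, 35, 25, 96]
enqueue(41): queue = [66, 35, 25, 96, 41]
dequeue(): queue = [35, 25, 96, 41]
enqueue(65): queue = [35, 25, 96, 41, 65]
enqueue(79): queue = [35, 25, 96, 41, 65, 79]
dequeue(): queue = [25, 96, 41, 65, 79]
enqueue(58): queue = [25, 96, 41, 65, 79, 58]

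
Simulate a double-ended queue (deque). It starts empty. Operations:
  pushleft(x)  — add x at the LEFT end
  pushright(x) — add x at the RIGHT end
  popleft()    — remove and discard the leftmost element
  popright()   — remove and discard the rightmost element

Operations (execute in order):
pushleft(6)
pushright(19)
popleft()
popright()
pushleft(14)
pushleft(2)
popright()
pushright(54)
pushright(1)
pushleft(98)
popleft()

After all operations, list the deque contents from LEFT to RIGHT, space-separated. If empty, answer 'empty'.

pushleft(6): [6]
pushright(19): [6, 19]
popleft(): [19]
popright(): []
pushleft(14): [14]
pushleft(2): [2, 14]
popright(): [2]
pushright(54): [2, 54]
pushright(1): [2, 54, 1]
pushleft(98): [98, 2, 54, 1]
popleft(): [2, 54, 1]

Answer: 2 54 1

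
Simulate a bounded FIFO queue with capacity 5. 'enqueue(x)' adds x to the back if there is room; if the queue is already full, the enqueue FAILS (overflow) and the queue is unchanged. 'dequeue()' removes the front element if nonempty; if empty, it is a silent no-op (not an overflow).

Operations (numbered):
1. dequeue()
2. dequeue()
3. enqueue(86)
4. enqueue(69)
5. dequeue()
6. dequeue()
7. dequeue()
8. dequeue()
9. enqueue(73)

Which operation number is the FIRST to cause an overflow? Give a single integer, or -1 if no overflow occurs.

Answer: -1

Derivation:
1. dequeue(): empty, no-op, size=0
2. dequeue(): empty, no-op, size=0
3. enqueue(86): size=1
4. enqueue(69): size=2
5. dequeue(): size=1
6. dequeue(): size=0
7. dequeue(): empty, no-op, size=0
8. dequeue(): empty, no-op, size=0
9. enqueue(73): size=1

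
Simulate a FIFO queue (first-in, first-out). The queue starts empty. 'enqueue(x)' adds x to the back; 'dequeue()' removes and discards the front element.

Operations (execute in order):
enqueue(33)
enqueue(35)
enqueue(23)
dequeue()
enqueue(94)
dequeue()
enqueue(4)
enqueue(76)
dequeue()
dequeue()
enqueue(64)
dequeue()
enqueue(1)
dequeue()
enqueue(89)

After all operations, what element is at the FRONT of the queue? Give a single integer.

enqueue(33): queue = [33]
enqueue(35): queue = [33, 35]
enqueue(23): queue = [33, 35, 23]
dequeue(): queue = [35, 23]
enqueue(94): queue = [35, 23, 94]
dequeue(): queue = [23, 94]
enqueue(4): queue = [23, 94, 4]
enqueue(76): queue = [23, 94, 4, 76]
dequeue(): queue = [94, 4, 76]
dequeue(): queue = [4, 76]
enqueue(64): queue = [4, 76, 64]
dequeue(): queue = [76, 64]
enqueue(1): queue = [76, 64, 1]
dequeue(): queue = [64, 1]
enqueue(89): queue = [64, 1, 89]

Answer: 64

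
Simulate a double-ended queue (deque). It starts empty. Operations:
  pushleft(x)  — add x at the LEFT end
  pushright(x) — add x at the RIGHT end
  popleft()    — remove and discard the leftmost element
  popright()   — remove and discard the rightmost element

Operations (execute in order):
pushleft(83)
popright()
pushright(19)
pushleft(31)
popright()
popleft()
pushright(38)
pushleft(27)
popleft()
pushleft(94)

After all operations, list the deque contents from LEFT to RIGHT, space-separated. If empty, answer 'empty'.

Answer: 94 38

Derivation:
pushleft(83): [83]
popright(): []
pushright(19): [19]
pushleft(31): [31, 19]
popright(): [31]
popleft(): []
pushright(38): [38]
pushleft(27): [27, 38]
popleft(): [38]
pushleft(94): [94, 38]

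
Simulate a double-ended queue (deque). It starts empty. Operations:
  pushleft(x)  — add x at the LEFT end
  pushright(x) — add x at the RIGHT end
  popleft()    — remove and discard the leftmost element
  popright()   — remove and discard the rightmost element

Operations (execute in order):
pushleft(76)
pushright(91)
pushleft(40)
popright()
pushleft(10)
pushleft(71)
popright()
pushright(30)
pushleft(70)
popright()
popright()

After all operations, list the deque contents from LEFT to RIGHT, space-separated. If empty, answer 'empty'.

Answer: 70 71 10

Derivation:
pushleft(76): [76]
pushright(91): [76, 91]
pushleft(40): [40, 76, 91]
popright(): [40, 76]
pushleft(10): [10, 40, 76]
pushleft(71): [71, 10, 40, 76]
popright(): [71, 10, 40]
pushright(30): [71, 10, 40, 30]
pushleft(70): [70, 71, 10, 40, 30]
popright(): [70, 71, 10, 40]
popright(): [70, 71, 10]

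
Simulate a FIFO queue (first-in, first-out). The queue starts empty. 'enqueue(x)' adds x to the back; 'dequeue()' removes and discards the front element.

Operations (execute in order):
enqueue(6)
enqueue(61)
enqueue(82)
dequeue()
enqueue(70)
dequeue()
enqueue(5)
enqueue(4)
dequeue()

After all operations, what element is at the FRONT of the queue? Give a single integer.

enqueue(6): queue = [6]
enqueue(61): queue = [6, 61]
enqueue(82): queue = [6, 61, 82]
dequeue(): queue = [61, 82]
enqueue(70): queue = [61, 82, 70]
dequeue(): queue = [82, 70]
enqueue(5): queue = [82, 70, 5]
enqueue(4): queue = [82, 70, 5, 4]
dequeue(): queue = [70, 5, 4]

Answer: 70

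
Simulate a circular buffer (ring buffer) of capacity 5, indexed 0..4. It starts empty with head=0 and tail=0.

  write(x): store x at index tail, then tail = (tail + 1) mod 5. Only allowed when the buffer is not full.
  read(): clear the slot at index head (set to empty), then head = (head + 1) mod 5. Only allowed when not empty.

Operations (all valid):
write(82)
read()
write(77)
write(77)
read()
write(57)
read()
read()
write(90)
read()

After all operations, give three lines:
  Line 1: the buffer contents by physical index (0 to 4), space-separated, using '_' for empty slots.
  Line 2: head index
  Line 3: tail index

write(82): buf=[82 _ _ _ _], head=0, tail=1, size=1
read(): buf=[_ _ _ _ _], head=1, tail=1, size=0
write(77): buf=[_ 77 _ _ _], head=1, tail=2, size=1
write(77): buf=[_ 77 77 _ _], head=1, tail=3, size=2
read(): buf=[_ _ 77 _ _], head=2, tail=3, size=1
write(57): buf=[_ _ 77 57 _], head=2, tail=4, size=2
read(): buf=[_ _ _ 57 _], head=3, tail=4, size=1
read(): buf=[_ _ _ _ _], head=4, tail=4, size=0
write(90): buf=[_ _ _ _ 90], head=4, tail=0, size=1
read(): buf=[_ _ _ _ _], head=0, tail=0, size=0

Answer: _ _ _ _ _
0
0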